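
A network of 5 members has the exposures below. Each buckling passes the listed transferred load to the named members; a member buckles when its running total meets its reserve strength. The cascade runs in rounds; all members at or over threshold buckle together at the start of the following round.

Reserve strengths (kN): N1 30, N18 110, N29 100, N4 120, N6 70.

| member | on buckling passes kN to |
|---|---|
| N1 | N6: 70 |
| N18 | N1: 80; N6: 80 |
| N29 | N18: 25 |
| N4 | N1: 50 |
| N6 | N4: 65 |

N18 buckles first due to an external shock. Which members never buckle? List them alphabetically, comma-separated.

N29, N4

Round 1 — N18 buckles (initial).
  N1: +80 → 80 ≥ 30
  N6: +80 → 80 ≥ 70
Round 2 — N1, N6 buckle.
  N4: +65 → 65 < 120
No further bucklings.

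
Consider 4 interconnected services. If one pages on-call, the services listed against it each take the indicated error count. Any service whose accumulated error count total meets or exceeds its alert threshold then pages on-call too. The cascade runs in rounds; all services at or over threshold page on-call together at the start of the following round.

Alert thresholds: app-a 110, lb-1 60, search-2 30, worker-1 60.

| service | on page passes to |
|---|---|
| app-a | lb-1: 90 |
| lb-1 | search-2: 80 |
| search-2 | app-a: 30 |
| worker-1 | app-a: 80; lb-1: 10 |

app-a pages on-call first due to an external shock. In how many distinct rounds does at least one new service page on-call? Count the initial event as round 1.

3

Round 1 — app-a pages on-call (initial).
  lb-1: +90 → 90 ≥ 60
Round 2 — lb-1 pages on-call.
  search-2: +80 → 80 ≥ 30
Round 3 — search-2 pages on-call.
No further pages.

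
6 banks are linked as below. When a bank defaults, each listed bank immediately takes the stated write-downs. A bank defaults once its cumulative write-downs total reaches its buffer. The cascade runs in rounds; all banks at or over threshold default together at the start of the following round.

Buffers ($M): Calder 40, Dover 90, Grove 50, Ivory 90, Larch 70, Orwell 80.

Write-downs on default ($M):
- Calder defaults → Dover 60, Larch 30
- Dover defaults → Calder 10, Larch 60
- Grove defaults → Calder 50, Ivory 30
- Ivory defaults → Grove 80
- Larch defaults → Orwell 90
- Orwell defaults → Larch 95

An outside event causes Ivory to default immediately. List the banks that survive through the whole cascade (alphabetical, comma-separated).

Round 1 — Ivory defaults (initial).
  Grove: +80 → 80 ≥ 50
Round 2 — Grove defaults.
  Calder: +50 → 50 ≥ 40
Round 3 — Calder defaults.
  Dover: +60 → 60 < 90
  Larch: +30 → 30 < 70
No further defaults.

Dover, Larch, Orwell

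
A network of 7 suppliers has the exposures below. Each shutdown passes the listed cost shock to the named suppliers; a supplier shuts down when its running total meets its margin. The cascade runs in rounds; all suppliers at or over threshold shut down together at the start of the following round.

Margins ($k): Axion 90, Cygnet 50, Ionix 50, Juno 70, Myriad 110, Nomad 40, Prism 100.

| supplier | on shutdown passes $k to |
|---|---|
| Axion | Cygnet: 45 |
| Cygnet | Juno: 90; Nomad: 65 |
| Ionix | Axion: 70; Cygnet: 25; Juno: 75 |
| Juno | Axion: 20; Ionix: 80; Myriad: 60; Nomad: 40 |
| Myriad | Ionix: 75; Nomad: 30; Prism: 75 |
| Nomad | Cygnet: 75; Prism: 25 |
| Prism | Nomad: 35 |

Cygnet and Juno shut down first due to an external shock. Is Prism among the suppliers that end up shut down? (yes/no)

no

Round 1 — Cygnet, Juno shut down (initial).
  Axion: +20 → 20 < 90
  Ionix: +80 → 80 ≥ 50
  Myriad: +60 → 60 < 110
  Nomad: +65+40 → 105 ≥ 40
Round 2 — Ionix, Nomad shut down.
  Axion: +70 → 90 ≥ 90
  Prism: +25 → 25 < 100
Round 3 — Axion shuts down.
No further shutdowns.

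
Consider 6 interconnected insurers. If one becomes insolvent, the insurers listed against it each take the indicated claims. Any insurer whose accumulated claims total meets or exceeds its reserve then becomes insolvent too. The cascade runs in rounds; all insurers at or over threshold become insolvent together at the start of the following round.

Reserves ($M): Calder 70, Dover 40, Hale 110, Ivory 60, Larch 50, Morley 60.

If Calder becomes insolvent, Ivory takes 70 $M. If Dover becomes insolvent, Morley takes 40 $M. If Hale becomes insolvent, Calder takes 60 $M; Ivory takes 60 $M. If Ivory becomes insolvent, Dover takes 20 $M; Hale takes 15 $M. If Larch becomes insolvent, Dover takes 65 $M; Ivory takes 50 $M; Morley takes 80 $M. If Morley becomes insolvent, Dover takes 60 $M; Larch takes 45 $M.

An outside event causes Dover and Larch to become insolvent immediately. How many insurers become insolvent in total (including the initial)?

Round 1 — Dover, Larch become insolvent (initial).
  Ivory: +50 → 50 < 60
  Morley: +40+80 → 120 ≥ 60
Round 2 — Morley becomes insolvent.
No further insolvencies.

3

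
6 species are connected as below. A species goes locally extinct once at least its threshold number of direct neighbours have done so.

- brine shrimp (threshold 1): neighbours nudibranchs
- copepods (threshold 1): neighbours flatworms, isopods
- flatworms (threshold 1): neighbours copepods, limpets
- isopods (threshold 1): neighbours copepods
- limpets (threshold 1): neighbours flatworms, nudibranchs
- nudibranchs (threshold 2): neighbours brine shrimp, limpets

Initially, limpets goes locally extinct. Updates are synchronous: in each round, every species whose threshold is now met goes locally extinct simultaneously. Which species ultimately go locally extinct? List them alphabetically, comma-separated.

copepods, flatworms, isopods, limpets

Round 1 — limpets goes locally extinct (initial).
Round 2 — checking thresholds:
  flatworms: 1 of 2 neighbours ≥ 1, goes locally extinct.
  nudibranchs: 1 of 2 neighbours < 2, below threshold.
Round 3 — checking thresholds:
  copepods: 1 of 2 neighbours ≥ 1, goes locally extinct.
  nudibranchs: 1 of 2 neighbours < 2, below threshold.
Round 4 — checking thresholds:
  isopods: 1 of 1 neighbours ≥ 1, goes locally extinct.
  nudibranchs: 1 of 2 neighbours < 2, below threshold.
Round 5 — no new extinctions; cascade stops.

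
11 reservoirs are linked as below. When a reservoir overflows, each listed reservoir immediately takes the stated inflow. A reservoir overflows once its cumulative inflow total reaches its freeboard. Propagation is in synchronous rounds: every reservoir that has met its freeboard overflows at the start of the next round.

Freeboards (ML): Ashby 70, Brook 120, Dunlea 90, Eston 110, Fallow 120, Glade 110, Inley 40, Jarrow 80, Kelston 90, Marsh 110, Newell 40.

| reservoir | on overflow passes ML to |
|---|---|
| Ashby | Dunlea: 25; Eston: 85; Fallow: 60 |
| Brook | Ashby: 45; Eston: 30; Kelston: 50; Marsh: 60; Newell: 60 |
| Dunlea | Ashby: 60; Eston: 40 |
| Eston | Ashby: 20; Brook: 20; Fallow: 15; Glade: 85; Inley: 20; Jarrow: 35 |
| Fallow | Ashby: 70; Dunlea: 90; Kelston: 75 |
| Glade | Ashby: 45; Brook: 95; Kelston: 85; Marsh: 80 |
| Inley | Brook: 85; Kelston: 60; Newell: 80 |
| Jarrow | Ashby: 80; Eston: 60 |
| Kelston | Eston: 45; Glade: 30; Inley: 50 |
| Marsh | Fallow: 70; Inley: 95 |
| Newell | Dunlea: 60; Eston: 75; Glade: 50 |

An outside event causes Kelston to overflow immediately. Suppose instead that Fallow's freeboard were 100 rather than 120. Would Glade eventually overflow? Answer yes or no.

yes

With Fallow's freeboard at 100:
Round 1 — Kelston overflows (initial).
  Eston: +45 → 45 < 110
  Glade: +30 → 30 < 110
  Inley: +50 → 50 ≥ 40
Round 2 — Inley overflows.
  Brook: +85 → 85 < 120
  Newell: +80 → 80 ≥ 40
Round 3 — Newell overflows.
  Dunlea: +60 → 60 < 90
  Eston: +75 → 120 ≥ 110
  Glade: +50 → 80 < 110
Round 4 — Eston overflows.
  Ashby: +20 → 20 < 70
  Brook: +20 → 105 < 120
  Fallow: +15 → 15 < 100
  Glade: +85 → 165 ≥ 110
  Jarrow: +35 → 35 < 80
Round 5 — Glade overflows.
  Ashby: +45 → 65 < 70
  Brook: +95 → 200 ≥ 120
  Marsh: +80 → 80 < 110
Round 6 — Brook overflows.
  Ashby: +45 → 110 ≥ 70
  Marsh: +60 → 140 ≥ 110
Round 7 — Ashby, Marsh overflow.
  Dunlea: +25 → 85 < 90
  Fallow: +60+70 → 145 ≥ 100
Round 8 — Fallow overflows.
  Dunlea: +90 → 175 ≥ 90
Round 9 — Dunlea overflows.
No further overflows.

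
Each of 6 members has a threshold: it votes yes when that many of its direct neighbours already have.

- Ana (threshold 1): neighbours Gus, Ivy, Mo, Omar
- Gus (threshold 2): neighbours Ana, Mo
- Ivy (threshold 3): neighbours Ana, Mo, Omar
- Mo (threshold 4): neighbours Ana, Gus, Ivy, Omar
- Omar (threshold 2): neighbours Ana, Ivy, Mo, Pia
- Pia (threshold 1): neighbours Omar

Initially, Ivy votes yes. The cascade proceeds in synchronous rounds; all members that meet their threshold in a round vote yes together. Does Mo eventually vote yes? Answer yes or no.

no

Round 1 — Ivy votes yes (initial).
Round 2 — checking thresholds:
  Ana: 1 of 4 neighbours ≥ 1, votes yes.
  Mo: 1 of 4 neighbours < 4, not yet.
  Omar: 1 of 4 neighbours < 2, not yet.
Round 3 — checking thresholds:
  Gus: 1 of 2 neighbours < 2, not yet.
  Mo: 2 of 4 neighbours < 4, not yet.
  Omar: 2 of 4 neighbours ≥ 2, votes yes.
Round 4 — checking thresholds:
  Gus: 1 of 2 neighbours < 2, not yet.
  Mo: 3 of 4 neighbours < 4, not yet.
  Pia: 1 of 1 neighbours ≥ 1, votes yes.
Round 5 — no new yes votes; cascade stops.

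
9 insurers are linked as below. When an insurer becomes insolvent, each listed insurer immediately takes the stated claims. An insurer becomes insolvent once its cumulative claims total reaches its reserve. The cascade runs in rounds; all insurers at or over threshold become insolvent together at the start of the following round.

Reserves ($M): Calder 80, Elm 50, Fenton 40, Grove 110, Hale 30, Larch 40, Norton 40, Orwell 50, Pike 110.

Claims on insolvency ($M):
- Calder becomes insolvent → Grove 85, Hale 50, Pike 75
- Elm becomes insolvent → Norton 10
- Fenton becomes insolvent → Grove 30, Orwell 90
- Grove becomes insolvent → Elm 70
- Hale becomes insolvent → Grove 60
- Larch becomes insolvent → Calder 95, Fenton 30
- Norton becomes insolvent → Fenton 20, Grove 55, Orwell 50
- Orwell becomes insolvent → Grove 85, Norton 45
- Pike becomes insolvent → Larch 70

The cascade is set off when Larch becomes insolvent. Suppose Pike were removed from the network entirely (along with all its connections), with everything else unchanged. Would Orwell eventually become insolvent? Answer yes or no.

With Pike removed:
Round 1 — Larch becomes insolvent (initial).
  Calder: +95 → 95 ≥ 80
  Fenton: +30 → 30 < 40
Round 2 — Calder becomes insolvent.
  Grove: +85 → 85 < 110
  Hale: +50 → 50 ≥ 30
Round 3 — Hale becomes insolvent.
  Grove: +60 → 145 ≥ 110
Round 4 — Grove becomes insolvent.
  Elm: +70 → 70 ≥ 50
Round 5 — Elm becomes insolvent.
  Norton: +10 → 10 < 40
No further insolvencies.

no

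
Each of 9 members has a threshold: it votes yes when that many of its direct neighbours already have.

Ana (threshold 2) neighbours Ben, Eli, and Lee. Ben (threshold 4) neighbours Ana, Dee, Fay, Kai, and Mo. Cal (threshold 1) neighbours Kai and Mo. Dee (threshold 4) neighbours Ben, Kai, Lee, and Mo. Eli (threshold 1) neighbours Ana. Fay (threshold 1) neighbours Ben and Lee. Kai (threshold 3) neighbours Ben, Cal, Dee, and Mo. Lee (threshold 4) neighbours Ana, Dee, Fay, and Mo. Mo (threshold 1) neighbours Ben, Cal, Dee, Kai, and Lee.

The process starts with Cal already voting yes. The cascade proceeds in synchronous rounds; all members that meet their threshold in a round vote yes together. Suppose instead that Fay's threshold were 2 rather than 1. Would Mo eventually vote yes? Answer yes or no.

With Fay's threshold at 2:
Round 1 — Cal votes yes (initial).
Round 2 — checking thresholds:
  Kai: 1 of 4 neighbours < 3, below threshold.
  Mo: 1 of 5 neighbours ≥ 1, votes yes.
Round 3 — no new yes votes; cascade stops.

yes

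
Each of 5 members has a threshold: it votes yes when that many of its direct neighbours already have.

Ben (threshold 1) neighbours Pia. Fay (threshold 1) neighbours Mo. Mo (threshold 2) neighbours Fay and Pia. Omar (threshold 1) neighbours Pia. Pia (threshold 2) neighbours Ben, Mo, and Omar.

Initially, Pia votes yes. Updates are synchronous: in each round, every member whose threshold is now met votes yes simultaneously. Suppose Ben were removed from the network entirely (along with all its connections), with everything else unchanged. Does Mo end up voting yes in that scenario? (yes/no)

no

With Ben removed:
Round 1 — Pia votes yes (initial).
Round 2 — checking thresholds:
  Mo: 1 of 2 neighbours < 2, below threshold.
  Omar: 1 of 1 neighbours ≥ 1, votes yes.
Round 3 — no new yes votes; cascade stops.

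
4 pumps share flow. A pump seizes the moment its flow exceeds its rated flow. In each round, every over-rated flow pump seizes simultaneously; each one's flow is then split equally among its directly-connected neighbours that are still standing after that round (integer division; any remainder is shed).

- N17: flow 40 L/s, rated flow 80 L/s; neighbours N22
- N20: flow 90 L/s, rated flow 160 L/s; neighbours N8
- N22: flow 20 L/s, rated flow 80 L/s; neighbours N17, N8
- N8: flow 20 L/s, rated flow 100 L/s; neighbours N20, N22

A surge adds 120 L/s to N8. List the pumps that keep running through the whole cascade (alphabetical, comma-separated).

N20

Round 1 — N8 at 140 > 100. N8 seizes.
  N8 sheds 140 L/s to N20, N22: 70 each.
    N20: 90+70 = 160 ≤ 160
    N22: 20+70 = 90 > 80
Round 2 — N22 seizes.
  N22 sheds 90 L/s to N17: 90 each.
    N17: 40+90 = 130 > 80
Round 3 — N17 seizes.
  N17 sheds 130 L/s: no online neighbours, lost.
No further seizures.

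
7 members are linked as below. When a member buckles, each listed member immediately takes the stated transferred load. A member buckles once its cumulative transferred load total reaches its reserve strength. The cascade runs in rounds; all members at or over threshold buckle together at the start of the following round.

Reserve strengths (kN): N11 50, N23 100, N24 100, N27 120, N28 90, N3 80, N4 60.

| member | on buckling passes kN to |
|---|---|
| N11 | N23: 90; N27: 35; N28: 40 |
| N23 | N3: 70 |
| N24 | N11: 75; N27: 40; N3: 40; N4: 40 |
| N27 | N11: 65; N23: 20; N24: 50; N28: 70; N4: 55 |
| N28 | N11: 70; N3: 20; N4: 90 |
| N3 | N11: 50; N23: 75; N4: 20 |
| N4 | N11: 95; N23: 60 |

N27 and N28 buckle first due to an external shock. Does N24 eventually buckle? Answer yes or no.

Round 1 — N27, N28 buckle (initial).
  N11: +65+70 → 135 ≥ 50
  N23: +20 → 20 < 100
  N24: +50 → 50 < 100
  N3: +20 → 20 < 80
  N4: +55+90 → 145 ≥ 60
Round 2 — N11, N4 buckle.
  N23: +90+60 → 170 ≥ 100
Round 3 — N23 buckles.
  N3: +70 → 90 ≥ 80
Round 4 — N3 buckles.
No further bucklings.

no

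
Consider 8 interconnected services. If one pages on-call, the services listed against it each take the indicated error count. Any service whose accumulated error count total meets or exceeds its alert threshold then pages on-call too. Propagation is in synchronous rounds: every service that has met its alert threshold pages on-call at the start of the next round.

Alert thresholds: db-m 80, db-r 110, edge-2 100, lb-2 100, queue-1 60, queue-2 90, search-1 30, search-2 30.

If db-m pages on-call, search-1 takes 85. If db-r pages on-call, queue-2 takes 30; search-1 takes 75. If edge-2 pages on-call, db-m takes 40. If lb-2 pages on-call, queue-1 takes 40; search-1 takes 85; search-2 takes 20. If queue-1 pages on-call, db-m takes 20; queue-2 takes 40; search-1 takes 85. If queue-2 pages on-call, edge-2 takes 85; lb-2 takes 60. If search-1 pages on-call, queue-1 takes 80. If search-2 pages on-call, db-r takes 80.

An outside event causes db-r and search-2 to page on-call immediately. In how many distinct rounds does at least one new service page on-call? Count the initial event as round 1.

Round 1 — db-r, search-2 page on-call (initial).
  queue-2: +30 → 30 < 90
  search-1: +75 → 75 ≥ 30
Round 2 — search-1 pages on-call.
  queue-1: +80 → 80 ≥ 60
Round 3 — queue-1 pages on-call.
  db-m: +20 → 20 < 80
  queue-2: +40 → 70 < 90
No further pages.

3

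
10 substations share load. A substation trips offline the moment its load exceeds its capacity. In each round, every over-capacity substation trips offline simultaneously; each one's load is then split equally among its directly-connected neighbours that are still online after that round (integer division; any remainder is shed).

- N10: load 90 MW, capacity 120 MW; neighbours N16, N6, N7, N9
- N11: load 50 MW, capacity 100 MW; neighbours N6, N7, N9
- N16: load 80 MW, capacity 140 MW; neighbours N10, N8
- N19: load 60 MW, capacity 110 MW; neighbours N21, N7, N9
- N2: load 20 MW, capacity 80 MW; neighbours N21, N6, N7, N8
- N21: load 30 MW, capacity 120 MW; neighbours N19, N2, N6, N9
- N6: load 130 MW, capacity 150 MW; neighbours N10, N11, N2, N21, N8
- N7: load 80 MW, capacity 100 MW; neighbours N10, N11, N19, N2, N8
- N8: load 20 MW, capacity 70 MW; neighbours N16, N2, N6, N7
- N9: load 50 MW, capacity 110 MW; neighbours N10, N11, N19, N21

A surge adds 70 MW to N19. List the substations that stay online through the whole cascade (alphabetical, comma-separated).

N10, N11, N16, N2, N21, N6, N8, N9

Round 1 — N19 at 130 > 110. N19 trips offline.
  N19 sheds 130 MW to N21, N7, N9: 43 each (1 lost).
    N21: 30+43 = 73 ≤ 120
    N7: 80+43 = 123 > 100
    N9: 50+43 = 93 ≤ 110
Round 2 — N7 trips offline.
  N7 sheds 123 MW to N10, N11, N2, N8: 30 each (3 lost).
    N10: 90+30 = 120 ≤ 120
    N11: 50+30 = 80 ≤ 100
    N2: 20+30 = 50 ≤ 80
    N8: 20+30 = 50 ≤ 70
No further trips.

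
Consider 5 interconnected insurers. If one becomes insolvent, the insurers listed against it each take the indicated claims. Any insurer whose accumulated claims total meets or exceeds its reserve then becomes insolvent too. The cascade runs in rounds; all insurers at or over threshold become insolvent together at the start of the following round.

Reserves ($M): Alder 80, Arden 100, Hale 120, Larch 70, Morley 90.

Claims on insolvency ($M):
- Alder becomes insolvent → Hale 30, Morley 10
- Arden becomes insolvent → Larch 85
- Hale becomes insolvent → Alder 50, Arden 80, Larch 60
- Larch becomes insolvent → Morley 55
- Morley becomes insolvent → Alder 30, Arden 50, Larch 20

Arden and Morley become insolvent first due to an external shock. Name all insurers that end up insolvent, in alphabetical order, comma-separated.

Round 1 — Arden, Morley become insolvent (initial).
  Alder: +30 → 30 < 80
  Larch: +85+20 → 105 ≥ 70
Round 2 — Larch becomes insolvent.
No further insolvencies.

Arden, Larch, Morley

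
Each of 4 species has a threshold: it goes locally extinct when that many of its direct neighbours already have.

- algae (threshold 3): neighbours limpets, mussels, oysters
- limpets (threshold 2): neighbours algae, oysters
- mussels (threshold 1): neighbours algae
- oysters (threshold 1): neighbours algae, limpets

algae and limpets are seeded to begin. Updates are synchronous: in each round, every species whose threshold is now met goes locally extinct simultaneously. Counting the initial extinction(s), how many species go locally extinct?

4

Round 1 — algae, limpets go locally extinct (initial).
Round 2 — checking thresholds:
  mussels: 1 of 1 neighbours ≥ 1, goes locally extinct.
  oysters: 2 of 2 neighbours ≥ 1, goes locally extinct.
Round 3 — no new extinctions; cascade stops.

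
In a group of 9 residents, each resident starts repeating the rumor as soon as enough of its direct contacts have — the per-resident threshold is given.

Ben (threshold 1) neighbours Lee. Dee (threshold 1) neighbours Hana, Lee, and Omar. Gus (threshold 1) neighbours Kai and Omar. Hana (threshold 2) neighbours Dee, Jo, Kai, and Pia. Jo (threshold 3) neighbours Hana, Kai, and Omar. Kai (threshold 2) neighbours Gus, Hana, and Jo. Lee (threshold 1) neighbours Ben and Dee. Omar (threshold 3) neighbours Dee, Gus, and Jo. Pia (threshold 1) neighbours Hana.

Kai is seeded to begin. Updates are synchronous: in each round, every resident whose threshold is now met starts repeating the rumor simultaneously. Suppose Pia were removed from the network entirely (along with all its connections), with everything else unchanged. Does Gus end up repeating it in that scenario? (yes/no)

yes

With Pia removed:
Round 1 — Kai starts repeating the rumor (initial).
Round 2 — checking thresholds:
  Gus: 1 of 2 neighbours ≥ 1, starts repeating the rumor.
  Hana: 1 of 3 neighbours < 2, not yet.
  Jo: 1 of 3 neighbours < 3, not yet.
Round 3 — no new spreads; cascade stops.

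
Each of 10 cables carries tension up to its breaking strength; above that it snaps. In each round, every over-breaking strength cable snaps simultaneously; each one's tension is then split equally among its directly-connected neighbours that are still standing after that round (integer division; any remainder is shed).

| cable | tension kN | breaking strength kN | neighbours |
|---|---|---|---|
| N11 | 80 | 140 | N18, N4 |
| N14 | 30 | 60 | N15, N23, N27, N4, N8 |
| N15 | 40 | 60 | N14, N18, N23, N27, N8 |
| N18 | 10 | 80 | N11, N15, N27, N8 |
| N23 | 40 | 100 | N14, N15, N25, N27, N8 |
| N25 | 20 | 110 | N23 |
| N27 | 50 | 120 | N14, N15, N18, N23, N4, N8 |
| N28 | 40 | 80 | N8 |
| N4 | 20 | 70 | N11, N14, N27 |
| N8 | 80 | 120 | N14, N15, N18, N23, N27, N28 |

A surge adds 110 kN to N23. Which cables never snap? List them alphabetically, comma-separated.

Round 1 — N23 at 150 > 100. N23 snaps.
  N23 sheds 150 kN to N14, N15, N25, N27, N8: 30 each.
    N14: 30+30 = 60 ≤ 60
    N15: 40+30 = 70 > 60
    N25: 20+30 = 50 ≤ 110
    N27: 50+30 = 80 ≤ 120
    N8: 80+30 = 110 ≤ 120
Round 2 — N15 snaps.
  N15 sheds 70 kN to N14, N18, N27, N8: 17 each (2 lost).
    N14: 60+17 = 77 > 60
    N18: 10+17 = 27 ≤ 80
    N27: 80+17 = 97 ≤ 120
    N8: 110+17 = 127 > 120
Round 3 — N14, N8 snap.
  N14 sheds 77 kN to N27, N4: 38 each (1 lost).
    N27: 97+38 = 135 > 120
    N4: 20+38 = 58 ≤ 70
  N8 sheds 127 kN to N18, N27, N28: 42 each (1 lost).
    N18: 27+42 = 69 ≤ 80
    N27: 135+42 = 177 > 120
    N28: 40+42 = 82 > 80
Round 4 — N27, N28 snap.
  N27 sheds 177 kN to N18, N4: 88 each (1 lost).
    N18: 69+88 = 157 > 80
    N4: 58+88 = 146 > 70
  N28 sheds 82 kN: no online neighbours, lost.
Round 5 — N18, N4 snap.
  N18 sheds 157 kN to N11: 157 each.
    N11: 80+157 = 237 > 140
  N4 sheds 146 kN to N11: 146 each.
    N11: 237+146 = 383 > 140
Round 6 — N11 snaps.
  N11 sheds 383 kN: no online neighbours, lost.
No further breaks.

N25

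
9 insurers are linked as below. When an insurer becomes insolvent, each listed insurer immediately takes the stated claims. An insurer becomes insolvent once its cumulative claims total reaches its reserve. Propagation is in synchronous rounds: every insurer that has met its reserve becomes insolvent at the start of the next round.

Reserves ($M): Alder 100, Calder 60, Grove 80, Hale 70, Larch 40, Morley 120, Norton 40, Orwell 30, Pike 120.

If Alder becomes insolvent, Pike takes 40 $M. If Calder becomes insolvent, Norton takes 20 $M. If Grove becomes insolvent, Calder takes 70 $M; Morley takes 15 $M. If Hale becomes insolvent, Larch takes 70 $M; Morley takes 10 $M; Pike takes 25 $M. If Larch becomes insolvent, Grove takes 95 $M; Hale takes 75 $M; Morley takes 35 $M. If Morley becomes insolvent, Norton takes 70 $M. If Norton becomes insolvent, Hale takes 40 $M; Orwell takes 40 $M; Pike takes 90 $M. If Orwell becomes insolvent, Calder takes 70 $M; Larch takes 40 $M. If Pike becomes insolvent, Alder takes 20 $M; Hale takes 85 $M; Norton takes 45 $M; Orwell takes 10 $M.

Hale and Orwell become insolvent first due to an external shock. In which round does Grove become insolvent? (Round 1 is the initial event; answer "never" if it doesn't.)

Round 1 — Hale, Orwell become insolvent (initial).
  Calder: +70 → 70 ≥ 60
  Larch: +70+40 → 110 ≥ 40
  Morley: +10 → 10 < 120
  Pike: +25 → 25 < 120
Round 2 — Calder, Larch become insolvent.
  Grove: +95 → 95 ≥ 80
  Morley: +35 → 45 < 120
  Norton: +20 → 20 < 40
Round 3 — Grove becomes insolvent.
  Morley: +15 → 60 < 120
No further insolvencies.

3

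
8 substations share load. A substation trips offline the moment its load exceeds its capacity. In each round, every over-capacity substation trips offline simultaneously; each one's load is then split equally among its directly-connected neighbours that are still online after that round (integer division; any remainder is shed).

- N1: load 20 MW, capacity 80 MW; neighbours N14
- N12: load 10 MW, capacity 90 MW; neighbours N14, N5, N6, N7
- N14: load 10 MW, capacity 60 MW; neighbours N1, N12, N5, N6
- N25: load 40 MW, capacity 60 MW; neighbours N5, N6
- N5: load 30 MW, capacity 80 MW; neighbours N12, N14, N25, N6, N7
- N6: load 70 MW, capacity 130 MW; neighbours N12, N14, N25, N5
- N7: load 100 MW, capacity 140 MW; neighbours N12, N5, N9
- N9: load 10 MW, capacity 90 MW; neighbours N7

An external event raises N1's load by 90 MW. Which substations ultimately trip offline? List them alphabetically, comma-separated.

Round 1 — N1 at 110 > 80. N1 trips offline.
  N1 sheds 110 MW to N14: 110 each.
    N14: 10+110 = 120 > 60
Round 2 — N14 trips offline.
  N14 sheds 120 MW to N12, N5, N6: 40 each.
    N12: 10+40 = 50 ≤ 90
    N5: 30+40 = 70 ≤ 80
    N6: 70+40 = 110 ≤ 130
No further trips.

N1, N14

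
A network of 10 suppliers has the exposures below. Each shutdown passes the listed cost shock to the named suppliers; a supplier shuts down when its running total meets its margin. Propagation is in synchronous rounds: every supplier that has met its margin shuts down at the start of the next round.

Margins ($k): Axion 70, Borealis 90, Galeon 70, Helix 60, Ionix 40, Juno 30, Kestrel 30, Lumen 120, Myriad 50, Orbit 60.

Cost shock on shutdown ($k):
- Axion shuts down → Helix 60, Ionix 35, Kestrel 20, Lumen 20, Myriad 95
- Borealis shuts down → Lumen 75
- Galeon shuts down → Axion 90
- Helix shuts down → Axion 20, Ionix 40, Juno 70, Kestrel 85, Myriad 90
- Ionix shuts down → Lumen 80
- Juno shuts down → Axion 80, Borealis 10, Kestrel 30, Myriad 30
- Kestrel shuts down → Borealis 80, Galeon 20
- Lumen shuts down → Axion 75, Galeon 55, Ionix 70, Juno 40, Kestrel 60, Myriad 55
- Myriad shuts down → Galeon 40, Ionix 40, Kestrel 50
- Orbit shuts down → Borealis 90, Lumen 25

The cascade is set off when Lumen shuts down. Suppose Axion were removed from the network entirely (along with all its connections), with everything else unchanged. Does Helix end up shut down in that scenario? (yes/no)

With Axion removed:
Round 1 — Lumen shuts down (initial).
  Galeon: +55 → 55 < 70
  Ionix: +70 → 70 ≥ 40
  Juno: +40 → 40 ≥ 30
  Kestrel: +60 → 60 ≥ 30
  Myriad: +55 → 55 ≥ 50
Round 2 — Ionix, Juno, Kestrel, Myriad shut down.
  Borealis: +10+80 → 90 ≥ 90
  Galeon: +20+40 → 115 ≥ 70
Round 3 — Borealis, Galeon shut down.
No further shutdowns.

no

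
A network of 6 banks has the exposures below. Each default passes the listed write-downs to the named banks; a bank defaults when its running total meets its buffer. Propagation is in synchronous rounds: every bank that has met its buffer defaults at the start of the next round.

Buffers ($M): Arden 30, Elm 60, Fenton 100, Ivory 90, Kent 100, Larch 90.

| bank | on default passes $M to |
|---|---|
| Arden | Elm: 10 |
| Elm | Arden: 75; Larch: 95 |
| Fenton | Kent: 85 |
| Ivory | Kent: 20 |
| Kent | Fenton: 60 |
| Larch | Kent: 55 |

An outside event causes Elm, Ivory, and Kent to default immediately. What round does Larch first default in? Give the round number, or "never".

2

Round 1 — Elm, Ivory, Kent default (initial).
  Arden: +75 → 75 ≥ 30
  Fenton: +60 → 60 < 100
  Larch: +95 → 95 ≥ 90
Round 2 — Arden, Larch default.
No further defaults.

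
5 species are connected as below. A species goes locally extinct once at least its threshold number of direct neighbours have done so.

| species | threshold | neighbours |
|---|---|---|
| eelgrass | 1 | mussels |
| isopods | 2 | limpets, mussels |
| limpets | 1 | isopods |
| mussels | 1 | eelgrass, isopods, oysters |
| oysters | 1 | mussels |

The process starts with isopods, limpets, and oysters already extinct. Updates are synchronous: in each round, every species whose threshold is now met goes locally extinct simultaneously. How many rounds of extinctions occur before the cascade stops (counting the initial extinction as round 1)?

Round 1 — isopods, limpets, oysters go locally extinct (initial).
Round 2 — checking thresholds:
  mussels: 2 of 3 neighbours ≥ 1, goes locally extinct.
Round 3 — checking thresholds:
  eelgrass: 1 of 1 neighbours ≥ 1, goes locally extinct.
Round 4 — no new extinctions; cascade stops.

3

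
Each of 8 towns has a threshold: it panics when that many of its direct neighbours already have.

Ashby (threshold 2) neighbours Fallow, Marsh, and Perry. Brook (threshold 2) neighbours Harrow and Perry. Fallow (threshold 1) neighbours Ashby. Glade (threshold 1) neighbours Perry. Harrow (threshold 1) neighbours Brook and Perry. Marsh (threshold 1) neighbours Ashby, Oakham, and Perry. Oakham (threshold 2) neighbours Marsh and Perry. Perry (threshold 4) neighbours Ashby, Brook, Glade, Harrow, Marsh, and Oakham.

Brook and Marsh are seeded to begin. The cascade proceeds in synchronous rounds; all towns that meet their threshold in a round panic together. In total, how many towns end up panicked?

3

Round 1 — Brook, Marsh panic (initial).
Round 2 — checking thresholds:
  Ashby: 1 of 3 neighbours < 2, below threshold.
  Harrow: 1 of 2 neighbours ≥ 1, panics.
  Oakham: 1 of 2 neighbours < 2, below threshold.
  Perry: 2 of 6 neighbours < 4, below threshold.
Round 3 — no new panics; cascade stops.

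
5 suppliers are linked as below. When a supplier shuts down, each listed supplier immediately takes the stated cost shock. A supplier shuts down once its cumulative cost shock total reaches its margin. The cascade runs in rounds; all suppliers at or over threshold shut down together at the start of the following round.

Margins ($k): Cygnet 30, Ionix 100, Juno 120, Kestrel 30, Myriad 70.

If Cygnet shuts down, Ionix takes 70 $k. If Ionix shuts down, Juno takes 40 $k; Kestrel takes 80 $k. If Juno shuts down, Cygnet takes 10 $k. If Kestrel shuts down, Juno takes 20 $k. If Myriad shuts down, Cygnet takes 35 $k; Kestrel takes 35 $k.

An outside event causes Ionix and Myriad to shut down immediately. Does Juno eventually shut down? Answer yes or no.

Round 1 — Ionix, Myriad shut down (initial).
  Cygnet: +35 → 35 ≥ 30
  Juno: +40 → 40 < 120
  Kestrel: +80+35 → 115 ≥ 30
Round 2 — Cygnet, Kestrel shut down.
  Juno: +20 → 60 < 120
No further shutdowns.

no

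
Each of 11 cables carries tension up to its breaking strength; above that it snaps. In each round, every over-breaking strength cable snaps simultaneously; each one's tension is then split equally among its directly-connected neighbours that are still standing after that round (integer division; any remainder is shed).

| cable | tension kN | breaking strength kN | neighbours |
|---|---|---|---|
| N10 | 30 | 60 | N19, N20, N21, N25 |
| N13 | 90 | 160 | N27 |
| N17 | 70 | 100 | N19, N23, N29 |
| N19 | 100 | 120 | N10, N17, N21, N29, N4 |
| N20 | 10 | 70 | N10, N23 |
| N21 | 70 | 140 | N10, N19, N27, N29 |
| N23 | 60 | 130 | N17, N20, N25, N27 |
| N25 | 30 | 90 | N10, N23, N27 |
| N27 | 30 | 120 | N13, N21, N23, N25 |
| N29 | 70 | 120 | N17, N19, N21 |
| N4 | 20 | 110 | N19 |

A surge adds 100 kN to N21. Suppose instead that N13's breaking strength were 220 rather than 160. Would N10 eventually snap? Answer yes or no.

With N13's breaking strength at 220:
Round 1 — N21 at 170 > 140. N21 snaps.
  N21 sheds 170 kN to N10, N19, N27, N29: 42 each (2 lost).
    N10: 30+42 = 72 > 60
    N19: 100+42 = 142 > 120
    N27: 30+42 = 72 ≤ 120
    N29: 70+42 = 112 ≤ 120
Round 2 — N10, N19 snap.
  N10 sheds 72 kN to N20, N25: 36 each.
    N20: 10+36 = 46 ≤ 70
    N25: 30+36 = 66 ≤ 90
  N19 sheds 142 kN to N17, N29, N4: 47 each (1 lost).
    N17: 70+47 = 117 > 100
    N29: 112+47 = 159 > 120
    N4: 20+47 = 67 ≤ 110
Round 3 — N17, N29 snap.
  N17 sheds 117 kN to N23: 117 each.
    N23: 60+117 = 177 > 130
  N29 sheds 159 kN: no online neighbours, lost.
Round 4 — N23 snaps.
  N23 sheds 177 kN to N20, N25, N27: 59 each.
    N20: 46+59 = 105 > 70
    N25: 66+59 = 125 > 90
    N27: 72+59 = 131 > 120
Round 5 — N20, N25, N27 snap.
  N20 sheds 105 kN: no online neighbours, lost.
  N25 sheds 125 kN: no online neighbours, lost.
  N27 sheds 131 kN to N13: 131 each.
    N13: 90+131 = 221 > 220
Round 6 — N13 snaps.
  N13 sheds 221 kN: no online neighbours, lost.
No further breaks.

yes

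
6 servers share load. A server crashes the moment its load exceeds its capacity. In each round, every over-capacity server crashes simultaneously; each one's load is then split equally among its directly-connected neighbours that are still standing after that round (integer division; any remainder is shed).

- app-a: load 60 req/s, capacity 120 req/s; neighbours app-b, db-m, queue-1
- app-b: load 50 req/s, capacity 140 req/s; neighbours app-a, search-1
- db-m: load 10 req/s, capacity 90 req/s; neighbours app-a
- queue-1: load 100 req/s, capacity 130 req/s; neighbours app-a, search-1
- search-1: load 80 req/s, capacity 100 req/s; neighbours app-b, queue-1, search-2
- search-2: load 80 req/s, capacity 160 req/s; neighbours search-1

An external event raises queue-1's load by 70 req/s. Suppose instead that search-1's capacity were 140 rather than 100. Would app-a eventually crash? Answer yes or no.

yes

With search-1's capacity at 140:
Round 1 — queue-1 at 170 > 130. queue-1 crashes.
  queue-1 sheds 170 req/s to app-a, search-1: 85 each.
    app-a: 60+85 = 145 > 120
    search-1: 80+85 = 165 > 140
Round 2 — app-a, search-1 crash.
  app-a sheds 145 req/s to app-b, db-m: 72 each (1 lost).
    app-b: 50+72 = 122 ≤ 140
    db-m: 10+72 = 82 ≤ 90
  search-1 sheds 165 req/s to app-b, search-2: 82 each (1 lost).
    app-b: 122+82 = 204 > 140
    search-2: 80+82 = 162 > 160
Round 3 — app-b, search-2 crash.
  app-b sheds 204 req/s: no online neighbours, lost.
  search-2 sheds 162 req/s: no online neighbours, lost.
No further crashes.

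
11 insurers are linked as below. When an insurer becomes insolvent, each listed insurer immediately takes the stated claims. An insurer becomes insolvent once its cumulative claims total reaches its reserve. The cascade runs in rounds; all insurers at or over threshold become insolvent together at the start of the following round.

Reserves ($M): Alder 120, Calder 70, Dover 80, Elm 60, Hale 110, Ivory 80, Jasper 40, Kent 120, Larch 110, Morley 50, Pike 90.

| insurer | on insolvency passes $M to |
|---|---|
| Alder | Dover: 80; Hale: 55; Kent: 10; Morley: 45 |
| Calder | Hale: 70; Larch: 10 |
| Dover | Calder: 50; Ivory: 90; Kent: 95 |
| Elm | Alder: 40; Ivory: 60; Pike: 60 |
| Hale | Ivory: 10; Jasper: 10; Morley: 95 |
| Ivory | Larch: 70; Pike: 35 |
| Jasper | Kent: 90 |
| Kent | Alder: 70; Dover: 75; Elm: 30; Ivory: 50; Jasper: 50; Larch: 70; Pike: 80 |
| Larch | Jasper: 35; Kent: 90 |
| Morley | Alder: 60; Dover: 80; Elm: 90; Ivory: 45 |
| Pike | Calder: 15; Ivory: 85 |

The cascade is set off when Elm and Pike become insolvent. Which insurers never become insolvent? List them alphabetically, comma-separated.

Alder, Calder, Dover, Hale, Jasper, Kent, Larch, Morley

Round 1 — Elm, Pike become insolvent (initial).
  Alder: +40 → 40 < 120
  Calder: +15 → 15 < 70
  Ivory: +60+85 → 145 ≥ 80
Round 2 — Ivory becomes insolvent.
  Larch: +70 → 70 < 110
No further insolvencies.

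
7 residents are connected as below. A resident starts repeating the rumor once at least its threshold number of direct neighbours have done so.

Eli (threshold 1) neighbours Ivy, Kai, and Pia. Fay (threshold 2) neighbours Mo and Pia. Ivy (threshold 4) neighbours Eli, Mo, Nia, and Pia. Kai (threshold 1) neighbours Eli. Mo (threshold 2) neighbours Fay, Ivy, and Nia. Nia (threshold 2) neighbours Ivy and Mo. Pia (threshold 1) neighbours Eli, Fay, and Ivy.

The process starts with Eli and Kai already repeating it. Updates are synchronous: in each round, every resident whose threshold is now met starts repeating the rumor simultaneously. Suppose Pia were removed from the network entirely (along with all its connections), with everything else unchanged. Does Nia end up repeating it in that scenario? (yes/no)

no

With Pia removed:
Round 1 — Eli, Kai start repeating the rumor (initial).
Round 2 — no new spreads; cascade stops.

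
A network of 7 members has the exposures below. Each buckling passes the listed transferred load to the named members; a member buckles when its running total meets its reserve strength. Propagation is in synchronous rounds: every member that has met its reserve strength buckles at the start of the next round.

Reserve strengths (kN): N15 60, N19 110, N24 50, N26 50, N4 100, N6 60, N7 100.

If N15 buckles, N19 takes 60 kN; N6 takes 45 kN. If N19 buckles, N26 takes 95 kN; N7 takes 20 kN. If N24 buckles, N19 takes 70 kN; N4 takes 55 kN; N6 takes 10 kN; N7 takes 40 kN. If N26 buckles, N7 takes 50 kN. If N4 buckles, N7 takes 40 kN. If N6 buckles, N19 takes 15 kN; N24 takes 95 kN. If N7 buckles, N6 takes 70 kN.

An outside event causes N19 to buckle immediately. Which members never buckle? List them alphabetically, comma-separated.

N15, N24, N4, N6, N7

Round 1 — N19 buckles (initial).
  N26: +95 → 95 ≥ 50
  N7: +20 → 20 < 100
Round 2 — N26 buckles.
  N7: +50 → 70 < 100
No further bucklings.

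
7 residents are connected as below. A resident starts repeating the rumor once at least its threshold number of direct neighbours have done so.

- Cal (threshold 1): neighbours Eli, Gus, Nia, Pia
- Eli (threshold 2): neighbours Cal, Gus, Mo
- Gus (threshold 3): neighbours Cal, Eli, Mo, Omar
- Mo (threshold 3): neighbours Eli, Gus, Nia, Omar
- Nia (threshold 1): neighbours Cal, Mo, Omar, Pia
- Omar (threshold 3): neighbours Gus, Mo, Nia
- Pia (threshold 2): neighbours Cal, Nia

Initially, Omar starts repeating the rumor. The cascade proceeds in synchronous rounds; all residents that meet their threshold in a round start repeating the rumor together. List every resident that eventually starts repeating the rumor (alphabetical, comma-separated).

Cal, Nia, Omar, Pia

Round 1 — Omar starts repeating the rumor (initial).
Round 2 — checking thresholds:
  Gus: 1 of 4 neighbours < 3, not yet.
  Mo: 1 of 4 neighbours < 3, not yet.
  Nia: 1 of 4 neighbours ≥ 1, starts repeating the rumor.
Round 3 — checking thresholds:
  Cal: 1 of 4 neighbours ≥ 1, starts repeating the rumor.
  Gus: 1 of 4 neighbours < 3, not yet.
  Mo: 2 of 4 neighbours < 3, not yet.
  Pia: 1 of 2 neighbours < 2, not yet.
Round 4 — checking thresholds:
  Eli: 1 of 3 neighbours < 2, not yet.
  Gus: 2 of 4 neighbours < 3, not yet.
  Mo: 2 of 4 neighbours < 3, not yet.
  Pia: 2 of 2 neighbours ≥ 2, starts repeating the rumor.
Round 5 — no new spreads; cascade stops.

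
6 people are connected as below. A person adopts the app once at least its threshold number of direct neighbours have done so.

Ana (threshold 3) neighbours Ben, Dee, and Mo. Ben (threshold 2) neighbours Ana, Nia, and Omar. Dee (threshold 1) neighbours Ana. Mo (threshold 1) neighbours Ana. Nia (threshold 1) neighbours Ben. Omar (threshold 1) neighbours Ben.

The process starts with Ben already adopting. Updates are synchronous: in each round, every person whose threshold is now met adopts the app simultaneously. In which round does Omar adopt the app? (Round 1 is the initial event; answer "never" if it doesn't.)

Round 1 — Ben adopts the app (initial).
Round 2 — checking thresholds:
  Ana: 1 of 3 neighbours < 3, not yet.
  Nia: 1 of 1 neighbours ≥ 1, adopts the app.
  Omar: 1 of 1 neighbours ≥ 1, adopts the app.
Round 3 — no new adoptions; cascade stops.

2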